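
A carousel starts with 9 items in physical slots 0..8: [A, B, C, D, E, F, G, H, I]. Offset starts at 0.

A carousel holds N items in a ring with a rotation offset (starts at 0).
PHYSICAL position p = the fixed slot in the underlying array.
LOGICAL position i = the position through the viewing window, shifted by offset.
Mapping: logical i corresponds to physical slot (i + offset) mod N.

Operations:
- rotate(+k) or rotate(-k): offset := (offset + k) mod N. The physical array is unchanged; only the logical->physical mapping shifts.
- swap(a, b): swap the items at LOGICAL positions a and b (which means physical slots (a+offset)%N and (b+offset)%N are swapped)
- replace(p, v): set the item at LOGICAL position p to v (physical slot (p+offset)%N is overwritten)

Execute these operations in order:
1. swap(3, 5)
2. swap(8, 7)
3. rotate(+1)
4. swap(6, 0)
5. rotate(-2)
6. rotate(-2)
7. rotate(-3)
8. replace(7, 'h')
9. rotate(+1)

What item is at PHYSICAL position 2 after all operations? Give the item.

Answer: C

Derivation:
After op 1 (swap(3, 5)): offset=0, physical=[A,B,C,F,E,D,G,H,I], logical=[A,B,C,F,E,D,G,H,I]
After op 2 (swap(8, 7)): offset=0, physical=[A,B,C,F,E,D,G,I,H], logical=[A,B,C,F,E,D,G,I,H]
After op 3 (rotate(+1)): offset=1, physical=[A,B,C,F,E,D,G,I,H], logical=[B,C,F,E,D,G,I,H,A]
After op 4 (swap(6, 0)): offset=1, physical=[A,I,C,F,E,D,G,B,H], logical=[I,C,F,E,D,G,B,H,A]
After op 5 (rotate(-2)): offset=8, physical=[A,I,C,F,E,D,G,B,H], logical=[H,A,I,C,F,E,D,G,B]
After op 6 (rotate(-2)): offset=6, physical=[A,I,C,F,E,D,G,B,H], logical=[G,B,H,A,I,C,F,E,D]
After op 7 (rotate(-3)): offset=3, physical=[A,I,C,F,E,D,G,B,H], logical=[F,E,D,G,B,H,A,I,C]
After op 8 (replace(7, 'h')): offset=3, physical=[A,h,C,F,E,D,G,B,H], logical=[F,E,D,G,B,H,A,h,C]
After op 9 (rotate(+1)): offset=4, physical=[A,h,C,F,E,D,G,B,H], logical=[E,D,G,B,H,A,h,C,F]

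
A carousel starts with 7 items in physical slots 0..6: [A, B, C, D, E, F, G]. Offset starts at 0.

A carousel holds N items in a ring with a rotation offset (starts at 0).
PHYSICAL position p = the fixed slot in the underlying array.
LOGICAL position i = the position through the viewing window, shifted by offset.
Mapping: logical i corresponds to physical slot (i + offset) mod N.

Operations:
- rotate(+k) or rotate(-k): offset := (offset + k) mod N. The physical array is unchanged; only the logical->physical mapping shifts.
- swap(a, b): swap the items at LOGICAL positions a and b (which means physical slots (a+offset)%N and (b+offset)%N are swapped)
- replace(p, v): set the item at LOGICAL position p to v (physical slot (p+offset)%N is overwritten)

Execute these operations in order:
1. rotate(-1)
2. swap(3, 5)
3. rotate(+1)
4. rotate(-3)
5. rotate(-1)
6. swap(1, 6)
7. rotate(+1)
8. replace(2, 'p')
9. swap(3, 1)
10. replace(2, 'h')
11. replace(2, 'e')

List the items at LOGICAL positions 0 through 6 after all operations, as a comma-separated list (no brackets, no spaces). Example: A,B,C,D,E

After op 1 (rotate(-1)): offset=6, physical=[A,B,C,D,E,F,G], logical=[G,A,B,C,D,E,F]
After op 2 (swap(3, 5)): offset=6, physical=[A,B,E,D,C,F,G], logical=[G,A,B,E,D,C,F]
After op 3 (rotate(+1)): offset=0, physical=[A,B,E,D,C,F,G], logical=[A,B,E,D,C,F,G]
After op 4 (rotate(-3)): offset=4, physical=[A,B,E,D,C,F,G], logical=[C,F,G,A,B,E,D]
After op 5 (rotate(-1)): offset=3, physical=[A,B,E,D,C,F,G], logical=[D,C,F,G,A,B,E]
After op 6 (swap(1, 6)): offset=3, physical=[A,B,C,D,E,F,G], logical=[D,E,F,G,A,B,C]
After op 7 (rotate(+1)): offset=4, physical=[A,B,C,D,E,F,G], logical=[E,F,G,A,B,C,D]
After op 8 (replace(2, 'p')): offset=4, physical=[A,B,C,D,E,F,p], logical=[E,F,p,A,B,C,D]
After op 9 (swap(3, 1)): offset=4, physical=[F,B,C,D,E,A,p], logical=[E,A,p,F,B,C,D]
After op 10 (replace(2, 'h')): offset=4, physical=[F,B,C,D,E,A,h], logical=[E,A,h,F,B,C,D]
After op 11 (replace(2, 'e')): offset=4, physical=[F,B,C,D,E,A,e], logical=[E,A,e,F,B,C,D]

Answer: E,A,e,F,B,C,D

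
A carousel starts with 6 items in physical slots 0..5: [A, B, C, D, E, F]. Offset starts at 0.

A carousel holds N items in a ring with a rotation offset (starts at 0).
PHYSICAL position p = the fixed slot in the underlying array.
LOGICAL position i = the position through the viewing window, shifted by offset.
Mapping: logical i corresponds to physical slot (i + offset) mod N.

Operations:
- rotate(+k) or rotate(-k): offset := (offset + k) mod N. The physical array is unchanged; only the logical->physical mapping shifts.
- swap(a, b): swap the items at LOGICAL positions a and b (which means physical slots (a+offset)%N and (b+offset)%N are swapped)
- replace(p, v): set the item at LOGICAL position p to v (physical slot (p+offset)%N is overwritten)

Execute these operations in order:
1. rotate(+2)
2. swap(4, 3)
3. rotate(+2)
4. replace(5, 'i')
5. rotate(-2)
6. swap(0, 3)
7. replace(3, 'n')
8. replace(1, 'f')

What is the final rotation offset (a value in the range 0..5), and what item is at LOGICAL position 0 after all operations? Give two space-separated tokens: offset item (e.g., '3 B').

After op 1 (rotate(+2)): offset=2, physical=[A,B,C,D,E,F], logical=[C,D,E,F,A,B]
After op 2 (swap(4, 3)): offset=2, physical=[F,B,C,D,E,A], logical=[C,D,E,A,F,B]
After op 3 (rotate(+2)): offset=4, physical=[F,B,C,D,E,A], logical=[E,A,F,B,C,D]
After op 4 (replace(5, 'i')): offset=4, physical=[F,B,C,i,E,A], logical=[E,A,F,B,C,i]
After op 5 (rotate(-2)): offset=2, physical=[F,B,C,i,E,A], logical=[C,i,E,A,F,B]
After op 6 (swap(0, 3)): offset=2, physical=[F,B,A,i,E,C], logical=[A,i,E,C,F,B]
After op 7 (replace(3, 'n')): offset=2, physical=[F,B,A,i,E,n], logical=[A,i,E,n,F,B]
After op 8 (replace(1, 'f')): offset=2, physical=[F,B,A,f,E,n], logical=[A,f,E,n,F,B]

Answer: 2 A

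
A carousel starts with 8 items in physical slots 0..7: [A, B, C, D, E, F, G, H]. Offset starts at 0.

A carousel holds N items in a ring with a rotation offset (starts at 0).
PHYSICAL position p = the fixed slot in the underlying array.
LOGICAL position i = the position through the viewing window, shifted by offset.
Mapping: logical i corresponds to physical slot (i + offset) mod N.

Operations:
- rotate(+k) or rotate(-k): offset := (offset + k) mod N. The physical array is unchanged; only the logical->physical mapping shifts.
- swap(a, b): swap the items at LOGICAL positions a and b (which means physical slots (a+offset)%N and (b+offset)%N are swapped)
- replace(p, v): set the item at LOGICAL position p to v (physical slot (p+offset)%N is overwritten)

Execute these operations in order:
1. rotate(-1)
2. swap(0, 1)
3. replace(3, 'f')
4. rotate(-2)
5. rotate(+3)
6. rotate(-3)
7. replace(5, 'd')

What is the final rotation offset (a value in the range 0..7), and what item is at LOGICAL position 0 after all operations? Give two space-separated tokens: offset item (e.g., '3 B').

After op 1 (rotate(-1)): offset=7, physical=[A,B,C,D,E,F,G,H], logical=[H,A,B,C,D,E,F,G]
After op 2 (swap(0, 1)): offset=7, physical=[H,B,C,D,E,F,G,A], logical=[A,H,B,C,D,E,F,G]
After op 3 (replace(3, 'f')): offset=7, physical=[H,B,f,D,E,F,G,A], logical=[A,H,B,f,D,E,F,G]
After op 4 (rotate(-2)): offset=5, physical=[H,B,f,D,E,F,G,A], logical=[F,G,A,H,B,f,D,E]
After op 5 (rotate(+3)): offset=0, physical=[H,B,f,D,E,F,G,A], logical=[H,B,f,D,E,F,G,A]
After op 6 (rotate(-3)): offset=5, physical=[H,B,f,D,E,F,G,A], logical=[F,G,A,H,B,f,D,E]
After op 7 (replace(5, 'd')): offset=5, physical=[H,B,d,D,E,F,G,A], logical=[F,G,A,H,B,d,D,E]

Answer: 5 F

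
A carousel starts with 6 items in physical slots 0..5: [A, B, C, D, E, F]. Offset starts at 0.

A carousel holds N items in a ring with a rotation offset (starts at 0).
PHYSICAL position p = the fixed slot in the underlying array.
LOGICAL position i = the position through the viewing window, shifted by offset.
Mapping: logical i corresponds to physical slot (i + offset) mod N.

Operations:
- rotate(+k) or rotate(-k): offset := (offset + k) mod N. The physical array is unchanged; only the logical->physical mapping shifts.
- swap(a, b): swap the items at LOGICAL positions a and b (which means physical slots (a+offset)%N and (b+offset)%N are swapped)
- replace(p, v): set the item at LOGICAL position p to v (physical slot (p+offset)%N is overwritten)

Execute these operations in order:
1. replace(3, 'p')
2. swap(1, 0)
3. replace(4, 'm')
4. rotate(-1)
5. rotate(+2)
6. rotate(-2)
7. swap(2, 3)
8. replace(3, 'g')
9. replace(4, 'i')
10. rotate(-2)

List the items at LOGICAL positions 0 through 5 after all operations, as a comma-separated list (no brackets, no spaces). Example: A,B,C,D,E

After op 1 (replace(3, 'p')): offset=0, physical=[A,B,C,p,E,F], logical=[A,B,C,p,E,F]
After op 2 (swap(1, 0)): offset=0, physical=[B,A,C,p,E,F], logical=[B,A,C,p,E,F]
After op 3 (replace(4, 'm')): offset=0, physical=[B,A,C,p,m,F], logical=[B,A,C,p,m,F]
After op 4 (rotate(-1)): offset=5, physical=[B,A,C,p,m,F], logical=[F,B,A,C,p,m]
After op 5 (rotate(+2)): offset=1, physical=[B,A,C,p,m,F], logical=[A,C,p,m,F,B]
After op 6 (rotate(-2)): offset=5, physical=[B,A,C,p,m,F], logical=[F,B,A,C,p,m]
After op 7 (swap(2, 3)): offset=5, physical=[B,C,A,p,m,F], logical=[F,B,C,A,p,m]
After op 8 (replace(3, 'g')): offset=5, physical=[B,C,g,p,m,F], logical=[F,B,C,g,p,m]
After op 9 (replace(4, 'i')): offset=5, physical=[B,C,g,i,m,F], logical=[F,B,C,g,i,m]
After op 10 (rotate(-2)): offset=3, physical=[B,C,g,i,m,F], logical=[i,m,F,B,C,g]

Answer: i,m,F,B,C,g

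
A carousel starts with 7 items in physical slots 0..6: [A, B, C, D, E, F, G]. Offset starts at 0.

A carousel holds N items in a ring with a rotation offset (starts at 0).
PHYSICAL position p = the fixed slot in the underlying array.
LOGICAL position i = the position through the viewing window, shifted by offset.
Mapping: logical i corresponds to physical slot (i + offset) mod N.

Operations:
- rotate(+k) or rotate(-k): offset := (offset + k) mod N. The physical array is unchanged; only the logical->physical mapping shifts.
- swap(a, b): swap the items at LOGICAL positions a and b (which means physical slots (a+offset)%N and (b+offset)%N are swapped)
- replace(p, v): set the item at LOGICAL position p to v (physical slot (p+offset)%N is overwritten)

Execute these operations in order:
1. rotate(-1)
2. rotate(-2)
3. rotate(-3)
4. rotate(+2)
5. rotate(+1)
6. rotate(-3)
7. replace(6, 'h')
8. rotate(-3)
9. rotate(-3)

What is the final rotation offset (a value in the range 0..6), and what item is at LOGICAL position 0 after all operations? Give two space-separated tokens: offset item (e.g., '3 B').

After op 1 (rotate(-1)): offset=6, physical=[A,B,C,D,E,F,G], logical=[G,A,B,C,D,E,F]
After op 2 (rotate(-2)): offset=4, physical=[A,B,C,D,E,F,G], logical=[E,F,G,A,B,C,D]
After op 3 (rotate(-3)): offset=1, physical=[A,B,C,D,E,F,G], logical=[B,C,D,E,F,G,A]
After op 4 (rotate(+2)): offset=3, physical=[A,B,C,D,E,F,G], logical=[D,E,F,G,A,B,C]
After op 5 (rotate(+1)): offset=4, physical=[A,B,C,D,E,F,G], logical=[E,F,G,A,B,C,D]
After op 6 (rotate(-3)): offset=1, physical=[A,B,C,D,E,F,G], logical=[B,C,D,E,F,G,A]
After op 7 (replace(6, 'h')): offset=1, physical=[h,B,C,D,E,F,G], logical=[B,C,D,E,F,G,h]
After op 8 (rotate(-3)): offset=5, physical=[h,B,C,D,E,F,G], logical=[F,G,h,B,C,D,E]
After op 9 (rotate(-3)): offset=2, physical=[h,B,C,D,E,F,G], logical=[C,D,E,F,G,h,B]

Answer: 2 C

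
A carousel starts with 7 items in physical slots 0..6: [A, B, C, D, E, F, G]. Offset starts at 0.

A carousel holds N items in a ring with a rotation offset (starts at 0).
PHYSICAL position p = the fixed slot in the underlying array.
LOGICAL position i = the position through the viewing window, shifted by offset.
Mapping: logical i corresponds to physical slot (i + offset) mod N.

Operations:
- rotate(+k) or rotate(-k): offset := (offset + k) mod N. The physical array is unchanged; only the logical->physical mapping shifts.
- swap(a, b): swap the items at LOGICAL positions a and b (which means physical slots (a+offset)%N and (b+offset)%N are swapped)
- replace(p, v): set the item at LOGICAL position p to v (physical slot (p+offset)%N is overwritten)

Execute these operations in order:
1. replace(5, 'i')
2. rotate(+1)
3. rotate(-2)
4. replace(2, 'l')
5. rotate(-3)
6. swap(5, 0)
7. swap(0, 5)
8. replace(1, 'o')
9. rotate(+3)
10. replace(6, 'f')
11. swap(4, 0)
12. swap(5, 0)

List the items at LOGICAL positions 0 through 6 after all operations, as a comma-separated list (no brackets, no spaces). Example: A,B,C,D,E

Answer: o,A,l,C,G,D,f

Derivation:
After op 1 (replace(5, 'i')): offset=0, physical=[A,B,C,D,E,i,G], logical=[A,B,C,D,E,i,G]
After op 2 (rotate(+1)): offset=1, physical=[A,B,C,D,E,i,G], logical=[B,C,D,E,i,G,A]
After op 3 (rotate(-2)): offset=6, physical=[A,B,C,D,E,i,G], logical=[G,A,B,C,D,E,i]
After op 4 (replace(2, 'l')): offset=6, physical=[A,l,C,D,E,i,G], logical=[G,A,l,C,D,E,i]
After op 5 (rotate(-3)): offset=3, physical=[A,l,C,D,E,i,G], logical=[D,E,i,G,A,l,C]
After op 6 (swap(5, 0)): offset=3, physical=[A,D,C,l,E,i,G], logical=[l,E,i,G,A,D,C]
After op 7 (swap(0, 5)): offset=3, physical=[A,l,C,D,E,i,G], logical=[D,E,i,G,A,l,C]
After op 8 (replace(1, 'o')): offset=3, physical=[A,l,C,D,o,i,G], logical=[D,o,i,G,A,l,C]
After op 9 (rotate(+3)): offset=6, physical=[A,l,C,D,o,i,G], logical=[G,A,l,C,D,o,i]
After op 10 (replace(6, 'f')): offset=6, physical=[A,l,C,D,o,f,G], logical=[G,A,l,C,D,o,f]
After op 11 (swap(4, 0)): offset=6, physical=[A,l,C,G,o,f,D], logical=[D,A,l,C,G,o,f]
After op 12 (swap(5, 0)): offset=6, physical=[A,l,C,G,D,f,o], logical=[o,A,l,C,G,D,f]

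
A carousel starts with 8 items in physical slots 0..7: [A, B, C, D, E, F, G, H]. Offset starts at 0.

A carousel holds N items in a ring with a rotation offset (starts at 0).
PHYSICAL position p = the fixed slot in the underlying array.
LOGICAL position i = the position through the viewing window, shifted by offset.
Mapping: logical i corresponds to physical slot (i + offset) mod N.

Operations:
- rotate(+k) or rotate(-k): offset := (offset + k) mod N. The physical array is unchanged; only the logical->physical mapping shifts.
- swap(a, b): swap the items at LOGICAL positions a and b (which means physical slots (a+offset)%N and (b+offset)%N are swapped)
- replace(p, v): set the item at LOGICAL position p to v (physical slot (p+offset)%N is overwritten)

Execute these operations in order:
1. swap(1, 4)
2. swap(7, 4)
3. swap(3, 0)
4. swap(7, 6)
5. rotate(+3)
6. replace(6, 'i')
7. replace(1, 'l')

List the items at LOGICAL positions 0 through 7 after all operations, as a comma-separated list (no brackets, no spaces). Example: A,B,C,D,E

After op 1 (swap(1, 4)): offset=0, physical=[A,E,C,D,B,F,G,H], logical=[A,E,C,D,B,F,G,H]
After op 2 (swap(7, 4)): offset=0, physical=[A,E,C,D,H,F,G,B], logical=[A,E,C,D,H,F,G,B]
After op 3 (swap(3, 0)): offset=0, physical=[D,E,C,A,H,F,G,B], logical=[D,E,C,A,H,F,G,B]
After op 4 (swap(7, 6)): offset=0, physical=[D,E,C,A,H,F,B,G], logical=[D,E,C,A,H,F,B,G]
After op 5 (rotate(+3)): offset=3, physical=[D,E,C,A,H,F,B,G], logical=[A,H,F,B,G,D,E,C]
After op 6 (replace(6, 'i')): offset=3, physical=[D,i,C,A,H,F,B,G], logical=[A,H,F,B,G,D,i,C]
After op 7 (replace(1, 'l')): offset=3, physical=[D,i,C,A,l,F,B,G], logical=[A,l,F,B,G,D,i,C]

Answer: A,l,F,B,G,D,i,C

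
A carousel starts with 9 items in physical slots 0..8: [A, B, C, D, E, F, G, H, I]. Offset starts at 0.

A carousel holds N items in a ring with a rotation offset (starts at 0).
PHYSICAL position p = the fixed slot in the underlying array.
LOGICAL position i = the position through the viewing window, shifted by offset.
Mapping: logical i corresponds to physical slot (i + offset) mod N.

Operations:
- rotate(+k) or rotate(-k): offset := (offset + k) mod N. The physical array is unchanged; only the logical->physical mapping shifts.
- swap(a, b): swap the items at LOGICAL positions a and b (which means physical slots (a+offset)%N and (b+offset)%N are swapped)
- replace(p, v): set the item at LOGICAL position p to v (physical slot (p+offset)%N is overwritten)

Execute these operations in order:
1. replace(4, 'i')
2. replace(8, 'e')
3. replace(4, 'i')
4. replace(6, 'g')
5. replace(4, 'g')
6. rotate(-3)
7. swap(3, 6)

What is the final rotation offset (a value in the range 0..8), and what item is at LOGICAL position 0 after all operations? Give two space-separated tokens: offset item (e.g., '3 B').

After op 1 (replace(4, 'i')): offset=0, physical=[A,B,C,D,i,F,G,H,I], logical=[A,B,C,D,i,F,G,H,I]
After op 2 (replace(8, 'e')): offset=0, physical=[A,B,C,D,i,F,G,H,e], logical=[A,B,C,D,i,F,G,H,e]
After op 3 (replace(4, 'i')): offset=0, physical=[A,B,C,D,i,F,G,H,e], logical=[A,B,C,D,i,F,G,H,e]
After op 4 (replace(6, 'g')): offset=0, physical=[A,B,C,D,i,F,g,H,e], logical=[A,B,C,D,i,F,g,H,e]
After op 5 (replace(4, 'g')): offset=0, physical=[A,B,C,D,g,F,g,H,e], logical=[A,B,C,D,g,F,g,H,e]
After op 6 (rotate(-3)): offset=6, physical=[A,B,C,D,g,F,g,H,e], logical=[g,H,e,A,B,C,D,g,F]
After op 7 (swap(3, 6)): offset=6, physical=[D,B,C,A,g,F,g,H,e], logical=[g,H,e,D,B,C,A,g,F]

Answer: 6 g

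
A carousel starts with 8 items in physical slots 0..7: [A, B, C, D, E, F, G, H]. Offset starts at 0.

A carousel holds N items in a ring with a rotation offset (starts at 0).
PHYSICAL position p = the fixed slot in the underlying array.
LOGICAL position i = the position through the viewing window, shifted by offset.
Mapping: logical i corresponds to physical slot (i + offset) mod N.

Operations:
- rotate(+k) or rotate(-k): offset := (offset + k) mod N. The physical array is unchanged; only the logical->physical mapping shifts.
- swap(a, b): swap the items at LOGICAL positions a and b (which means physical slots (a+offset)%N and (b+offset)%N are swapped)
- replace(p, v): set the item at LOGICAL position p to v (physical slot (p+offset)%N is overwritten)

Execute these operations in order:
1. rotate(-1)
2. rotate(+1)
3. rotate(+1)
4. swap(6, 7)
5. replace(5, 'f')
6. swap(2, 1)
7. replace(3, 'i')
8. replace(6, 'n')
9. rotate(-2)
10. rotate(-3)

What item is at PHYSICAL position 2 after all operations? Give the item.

After op 1 (rotate(-1)): offset=7, physical=[A,B,C,D,E,F,G,H], logical=[H,A,B,C,D,E,F,G]
After op 2 (rotate(+1)): offset=0, physical=[A,B,C,D,E,F,G,H], logical=[A,B,C,D,E,F,G,H]
After op 3 (rotate(+1)): offset=1, physical=[A,B,C,D,E,F,G,H], logical=[B,C,D,E,F,G,H,A]
After op 4 (swap(6, 7)): offset=1, physical=[H,B,C,D,E,F,G,A], logical=[B,C,D,E,F,G,A,H]
After op 5 (replace(5, 'f')): offset=1, physical=[H,B,C,D,E,F,f,A], logical=[B,C,D,E,F,f,A,H]
After op 6 (swap(2, 1)): offset=1, physical=[H,B,D,C,E,F,f,A], logical=[B,D,C,E,F,f,A,H]
After op 7 (replace(3, 'i')): offset=1, physical=[H,B,D,C,i,F,f,A], logical=[B,D,C,i,F,f,A,H]
After op 8 (replace(6, 'n')): offset=1, physical=[H,B,D,C,i,F,f,n], logical=[B,D,C,i,F,f,n,H]
After op 9 (rotate(-2)): offset=7, physical=[H,B,D,C,i,F,f,n], logical=[n,H,B,D,C,i,F,f]
After op 10 (rotate(-3)): offset=4, physical=[H,B,D,C,i,F,f,n], logical=[i,F,f,n,H,B,D,C]

Answer: D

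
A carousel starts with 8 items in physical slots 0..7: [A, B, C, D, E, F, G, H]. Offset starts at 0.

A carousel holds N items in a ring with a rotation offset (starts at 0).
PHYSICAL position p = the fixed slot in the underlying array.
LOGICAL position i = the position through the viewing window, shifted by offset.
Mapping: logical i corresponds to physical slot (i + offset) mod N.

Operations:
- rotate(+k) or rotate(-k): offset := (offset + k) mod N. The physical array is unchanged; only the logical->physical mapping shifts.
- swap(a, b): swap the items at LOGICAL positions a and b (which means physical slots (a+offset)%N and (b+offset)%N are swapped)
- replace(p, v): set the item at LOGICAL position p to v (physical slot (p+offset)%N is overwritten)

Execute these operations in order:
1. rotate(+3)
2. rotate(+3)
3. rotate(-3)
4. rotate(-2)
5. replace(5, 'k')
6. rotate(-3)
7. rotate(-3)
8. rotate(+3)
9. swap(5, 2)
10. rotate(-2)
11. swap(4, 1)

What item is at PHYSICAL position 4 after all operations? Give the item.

Answer: E

Derivation:
After op 1 (rotate(+3)): offset=3, physical=[A,B,C,D,E,F,G,H], logical=[D,E,F,G,H,A,B,C]
After op 2 (rotate(+3)): offset=6, physical=[A,B,C,D,E,F,G,H], logical=[G,H,A,B,C,D,E,F]
After op 3 (rotate(-3)): offset=3, physical=[A,B,C,D,E,F,G,H], logical=[D,E,F,G,H,A,B,C]
After op 4 (rotate(-2)): offset=1, physical=[A,B,C,D,E,F,G,H], logical=[B,C,D,E,F,G,H,A]
After op 5 (replace(5, 'k')): offset=1, physical=[A,B,C,D,E,F,k,H], logical=[B,C,D,E,F,k,H,A]
After op 6 (rotate(-3)): offset=6, physical=[A,B,C,D,E,F,k,H], logical=[k,H,A,B,C,D,E,F]
After op 7 (rotate(-3)): offset=3, physical=[A,B,C,D,E,F,k,H], logical=[D,E,F,k,H,A,B,C]
After op 8 (rotate(+3)): offset=6, physical=[A,B,C,D,E,F,k,H], logical=[k,H,A,B,C,D,E,F]
After op 9 (swap(5, 2)): offset=6, physical=[D,B,C,A,E,F,k,H], logical=[k,H,D,B,C,A,E,F]
After op 10 (rotate(-2)): offset=4, physical=[D,B,C,A,E,F,k,H], logical=[E,F,k,H,D,B,C,A]
After op 11 (swap(4, 1)): offset=4, physical=[F,B,C,A,E,D,k,H], logical=[E,D,k,H,F,B,C,A]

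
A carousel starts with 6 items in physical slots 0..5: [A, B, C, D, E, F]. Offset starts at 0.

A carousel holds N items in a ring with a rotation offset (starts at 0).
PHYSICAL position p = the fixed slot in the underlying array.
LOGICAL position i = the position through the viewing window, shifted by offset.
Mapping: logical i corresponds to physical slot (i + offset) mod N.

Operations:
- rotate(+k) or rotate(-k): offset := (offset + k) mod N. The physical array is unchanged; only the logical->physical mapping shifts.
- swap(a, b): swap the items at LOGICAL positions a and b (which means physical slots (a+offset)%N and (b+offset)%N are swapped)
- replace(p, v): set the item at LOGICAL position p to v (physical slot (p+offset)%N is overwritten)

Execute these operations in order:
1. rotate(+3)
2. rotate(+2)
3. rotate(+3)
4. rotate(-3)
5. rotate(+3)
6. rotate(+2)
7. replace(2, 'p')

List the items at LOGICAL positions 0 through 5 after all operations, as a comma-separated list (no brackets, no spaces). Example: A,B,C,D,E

Answer: E,F,p,B,C,D

Derivation:
After op 1 (rotate(+3)): offset=3, physical=[A,B,C,D,E,F], logical=[D,E,F,A,B,C]
After op 2 (rotate(+2)): offset=5, physical=[A,B,C,D,E,F], logical=[F,A,B,C,D,E]
After op 3 (rotate(+3)): offset=2, physical=[A,B,C,D,E,F], logical=[C,D,E,F,A,B]
After op 4 (rotate(-3)): offset=5, physical=[A,B,C,D,E,F], logical=[F,A,B,C,D,E]
After op 5 (rotate(+3)): offset=2, physical=[A,B,C,D,E,F], logical=[C,D,E,F,A,B]
After op 6 (rotate(+2)): offset=4, physical=[A,B,C,D,E,F], logical=[E,F,A,B,C,D]
After op 7 (replace(2, 'p')): offset=4, physical=[p,B,C,D,E,F], logical=[E,F,p,B,C,D]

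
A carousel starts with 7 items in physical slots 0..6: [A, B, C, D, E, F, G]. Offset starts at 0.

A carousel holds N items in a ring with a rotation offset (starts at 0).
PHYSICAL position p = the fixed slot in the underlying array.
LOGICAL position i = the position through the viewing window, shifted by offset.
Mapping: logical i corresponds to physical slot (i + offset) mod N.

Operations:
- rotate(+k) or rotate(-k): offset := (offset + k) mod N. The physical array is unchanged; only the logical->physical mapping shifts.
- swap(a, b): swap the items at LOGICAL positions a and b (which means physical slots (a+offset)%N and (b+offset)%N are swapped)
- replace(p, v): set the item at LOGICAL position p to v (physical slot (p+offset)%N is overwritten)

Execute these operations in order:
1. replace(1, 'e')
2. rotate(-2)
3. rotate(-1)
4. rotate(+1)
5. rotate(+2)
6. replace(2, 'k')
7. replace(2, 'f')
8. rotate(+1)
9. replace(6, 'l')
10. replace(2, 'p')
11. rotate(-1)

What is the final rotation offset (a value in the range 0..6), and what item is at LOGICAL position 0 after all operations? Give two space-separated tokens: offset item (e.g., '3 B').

Answer: 0 l

Derivation:
After op 1 (replace(1, 'e')): offset=0, physical=[A,e,C,D,E,F,G], logical=[A,e,C,D,E,F,G]
After op 2 (rotate(-2)): offset=5, physical=[A,e,C,D,E,F,G], logical=[F,G,A,e,C,D,E]
After op 3 (rotate(-1)): offset=4, physical=[A,e,C,D,E,F,G], logical=[E,F,G,A,e,C,D]
After op 4 (rotate(+1)): offset=5, physical=[A,e,C,D,E,F,G], logical=[F,G,A,e,C,D,E]
After op 5 (rotate(+2)): offset=0, physical=[A,e,C,D,E,F,G], logical=[A,e,C,D,E,F,G]
After op 6 (replace(2, 'k')): offset=0, physical=[A,e,k,D,E,F,G], logical=[A,e,k,D,E,F,G]
After op 7 (replace(2, 'f')): offset=0, physical=[A,e,f,D,E,F,G], logical=[A,e,f,D,E,F,G]
After op 8 (rotate(+1)): offset=1, physical=[A,e,f,D,E,F,G], logical=[e,f,D,E,F,G,A]
After op 9 (replace(6, 'l')): offset=1, physical=[l,e,f,D,E,F,G], logical=[e,f,D,E,F,G,l]
After op 10 (replace(2, 'p')): offset=1, physical=[l,e,f,p,E,F,G], logical=[e,f,p,E,F,G,l]
After op 11 (rotate(-1)): offset=0, physical=[l,e,f,p,E,F,G], logical=[l,e,f,p,E,F,G]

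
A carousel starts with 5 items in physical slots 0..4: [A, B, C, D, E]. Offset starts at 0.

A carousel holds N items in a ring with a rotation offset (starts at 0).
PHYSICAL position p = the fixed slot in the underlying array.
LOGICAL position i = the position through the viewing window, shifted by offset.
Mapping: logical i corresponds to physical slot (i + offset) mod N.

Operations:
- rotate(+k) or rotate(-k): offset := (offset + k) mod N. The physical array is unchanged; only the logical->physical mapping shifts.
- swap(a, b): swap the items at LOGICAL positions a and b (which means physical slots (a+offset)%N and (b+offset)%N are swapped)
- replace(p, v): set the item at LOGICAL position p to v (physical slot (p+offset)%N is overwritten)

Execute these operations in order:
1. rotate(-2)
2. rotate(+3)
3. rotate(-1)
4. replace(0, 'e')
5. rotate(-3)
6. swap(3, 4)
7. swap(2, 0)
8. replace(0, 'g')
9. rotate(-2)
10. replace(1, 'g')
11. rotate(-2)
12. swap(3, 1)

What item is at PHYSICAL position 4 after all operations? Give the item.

After op 1 (rotate(-2)): offset=3, physical=[A,B,C,D,E], logical=[D,E,A,B,C]
After op 2 (rotate(+3)): offset=1, physical=[A,B,C,D,E], logical=[B,C,D,E,A]
After op 3 (rotate(-1)): offset=0, physical=[A,B,C,D,E], logical=[A,B,C,D,E]
After op 4 (replace(0, 'e')): offset=0, physical=[e,B,C,D,E], logical=[e,B,C,D,E]
After op 5 (rotate(-3)): offset=2, physical=[e,B,C,D,E], logical=[C,D,E,e,B]
After op 6 (swap(3, 4)): offset=2, physical=[B,e,C,D,E], logical=[C,D,E,B,e]
After op 7 (swap(2, 0)): offset=2, physical=[B,e,E,D,C], logical=[E,D,C,B,e]
After op 8 (replace(0, 'g')): offset=2, physical=[B,e,g,D,C], logical=[g,D,C,B,e]
After op 9 (rotate(-2)): offset=0, physical=[B,e,g,D,C], logical=[B,e,g,D,C]
After op 10 (replace(1, 'g')): offset=0, physical=[B,g,g,D,C], logical=[B,g,g,D,C]
After op 11 (rotate(-2)): offset=3, physical=[B,g,g,D,C], logical=[D,C,B,g,g]
After op 12 (swap(3, 1)): offset=3, physical=[B,C,g,D,g], logical=[D,g,B,C,g]

Answer: g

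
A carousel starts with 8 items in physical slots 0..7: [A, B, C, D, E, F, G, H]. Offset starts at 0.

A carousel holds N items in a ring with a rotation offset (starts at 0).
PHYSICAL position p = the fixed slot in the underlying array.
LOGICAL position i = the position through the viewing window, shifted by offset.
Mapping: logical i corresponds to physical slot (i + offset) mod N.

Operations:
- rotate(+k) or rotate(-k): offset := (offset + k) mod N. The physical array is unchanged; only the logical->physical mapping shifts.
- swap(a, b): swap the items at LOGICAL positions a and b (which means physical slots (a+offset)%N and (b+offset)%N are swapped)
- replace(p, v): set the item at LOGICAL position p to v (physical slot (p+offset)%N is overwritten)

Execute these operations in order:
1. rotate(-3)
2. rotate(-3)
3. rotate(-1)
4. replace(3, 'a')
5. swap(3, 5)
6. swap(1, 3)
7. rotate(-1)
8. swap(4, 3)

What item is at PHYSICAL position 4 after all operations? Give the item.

After op 1 (rotate(-3)): offset=5, physical=[A,B,C,D,E,F,G,H], logical=[F,G,H,A,B,C,D,E]
After op 2 (rotate(-3)): offset=2, physical=[A,B,C,D,E,F,G,H], logical=[C,D,E,F,G,H,A,B]
After op 3 (rotate(-1)): offset=1, physical=[A,B,C,D,E,F,G,H], logical=[B,C,D,E,F,G,H,A]
After op 4 (replace(3, 'a')): offset=1, physical=[A,B,C,D,a,F,G,H], logical=[B,C,D,a,F,G,H,A]
After op 5 (swap(3, 5)): offset=1, physical=[A,B,C,D,G,F,a,H], logical=[B,C,D,G,F,a,H,A]
After op 6 (swap(1, 3)): offset=1, physical=[A,B,G,D,C,F,a,H], logical=[B,G,D,C,F,a,H,A]
After op 7 (rotate(-1)): offset=0, physical=[A,B,G,D,C,F,a,H], logical=[A,B,G,D,C,F,a,H]
After op 8 (swap(4, 3)): offset=0, physical=[A,B,G,C,D,F,a,H], logical=[A,B,G,C,D,F,a,H]

Answer: D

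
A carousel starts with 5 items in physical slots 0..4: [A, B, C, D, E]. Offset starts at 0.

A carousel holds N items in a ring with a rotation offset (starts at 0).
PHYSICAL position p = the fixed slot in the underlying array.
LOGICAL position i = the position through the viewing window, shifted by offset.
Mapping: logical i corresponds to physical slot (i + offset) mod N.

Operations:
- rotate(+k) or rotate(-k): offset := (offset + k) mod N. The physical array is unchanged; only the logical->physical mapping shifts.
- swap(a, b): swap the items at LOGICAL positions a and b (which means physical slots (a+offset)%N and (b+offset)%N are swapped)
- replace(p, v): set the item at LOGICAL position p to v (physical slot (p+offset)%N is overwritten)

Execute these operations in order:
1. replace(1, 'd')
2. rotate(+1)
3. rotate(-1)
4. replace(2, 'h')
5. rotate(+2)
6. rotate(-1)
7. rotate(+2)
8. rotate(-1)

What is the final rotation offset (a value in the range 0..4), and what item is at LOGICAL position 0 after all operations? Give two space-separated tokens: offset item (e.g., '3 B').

Answer: 2 h

Derivation:
After op 1 (replace(1, 'd')): offset=0, physical=[A,d,C,D,E], logical=[A,d,C,D,E]
After op 2 (rotate(+1)): offset=1, physical=[A,d,C,D,E], logical=[d,C,D,E,A]
After op 3 (rotate(-1)): offset=0, physical=[A,d,C,D,E], logical=[A,d,C,D,E]
After op 4 (replace(2, 'h')): offset=0, physical=[A,d,h,D,E], logical=[A,d,h,D,E]
After op 5 (rotate(+2)): offset=2, physical=[A,d,h,D,E], logical=[h,D,E,A,d]
After op 6 (rotate(-1)): offset=1, physical=[A,d,h,D,E], logical=[d,h,D,E,A]
After op 7 (rotate(+2)): offset=3, physical=[A,d,h,D,E], logical=[D,E,A,d,h]
After op 8 (rotate(-1)): offset=2, physical=[A,d,h,D,E], logical=[h,D,E,A,d]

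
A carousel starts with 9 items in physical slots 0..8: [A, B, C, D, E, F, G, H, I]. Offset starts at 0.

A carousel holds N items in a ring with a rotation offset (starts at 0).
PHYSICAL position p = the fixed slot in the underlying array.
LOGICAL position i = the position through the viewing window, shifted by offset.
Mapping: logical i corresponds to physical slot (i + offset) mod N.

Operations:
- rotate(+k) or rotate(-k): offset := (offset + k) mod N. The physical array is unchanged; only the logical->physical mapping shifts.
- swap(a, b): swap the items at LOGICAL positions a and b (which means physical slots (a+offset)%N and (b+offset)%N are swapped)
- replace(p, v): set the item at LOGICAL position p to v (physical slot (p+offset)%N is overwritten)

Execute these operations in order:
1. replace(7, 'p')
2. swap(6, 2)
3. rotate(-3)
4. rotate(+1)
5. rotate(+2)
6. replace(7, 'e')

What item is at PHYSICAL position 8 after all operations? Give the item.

Answer: I

Derivation:
After op 1 (replace(7, 'p')): offset=0, physical=[A,B,C,D,E,F,G,p,I], logical=[A,B,C,D,E,F,G,p,I]
After op 2 (swap(6, 2)): offset=0, physical=[A,B,G,D,E,F,C,p,I], logical=[A,B,G,D,E,F,C,p,I]
After op 3 (rotate(-3)): offset=6, physical=[A,B,G,D,E,F,C,p,I], logical=[C,p,I,A,B,G,D,E,F]
After op 4 (rotate(+1)): offset=7, physical=[A,B,G,D,E,F,C,p,I], logical=[p,I,A,B,G,D,E,F,C]
After op 5 (rotate(+2)): offset=0, physical=[A,B,G,D,E,F,C,p,I], logical=[A,B,G,D,E,F,C,p,I]
After op 6 (replace(7, 'e')): offset=0, physical=[A,B,G,D,E,F,C,e,I], logical=[A,B,G,D,E,F,C,e,I]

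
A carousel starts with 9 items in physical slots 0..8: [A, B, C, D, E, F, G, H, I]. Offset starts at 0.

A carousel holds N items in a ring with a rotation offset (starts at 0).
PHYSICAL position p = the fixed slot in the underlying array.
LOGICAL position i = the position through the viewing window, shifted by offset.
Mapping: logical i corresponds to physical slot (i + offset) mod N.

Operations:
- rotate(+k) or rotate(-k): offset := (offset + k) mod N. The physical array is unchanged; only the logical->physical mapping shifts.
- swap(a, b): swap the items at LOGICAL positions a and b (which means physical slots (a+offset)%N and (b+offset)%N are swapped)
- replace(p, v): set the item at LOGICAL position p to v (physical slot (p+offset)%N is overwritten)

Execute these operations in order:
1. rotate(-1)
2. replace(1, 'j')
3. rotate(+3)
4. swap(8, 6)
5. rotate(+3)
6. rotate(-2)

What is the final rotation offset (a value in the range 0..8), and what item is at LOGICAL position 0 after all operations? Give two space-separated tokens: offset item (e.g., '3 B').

After op 1 (rotate(-1)): offset=8, physical=[A,B,C,D,E,F,G,H,I], logical=[I,A,B,C,D,E,F,G,H]
After op 2 (replace(1, 'j')): offset=8, physical=[j,B,C,D,E,F,G,H,I], logical=[I,j,B,C,D,E,F,G,H]
After op 3 (rotate(+3)): offset=2, physical=[j,B,C,D,E,F,G,H,I], logical=[C,D,E,F,G,H,I,j,B]
After op 4 (swap(8, 6)): offset=2, physical=[j,I,C,D,E,F,G,H,B], logical=[C,D,E,F,G,H,B,j,I]
After op 5 (rotate(+3)): offset=5, physical=[j,I,C,D,E,F,G,H,B], logical=[F,G,H,B,j,I,C,D,E]
After op 6 (rotate(-2)): offset=3, physical=[j,I,C,D,E,F,G,H,B], logical=[D,E,F,G,H,B,j,I,C]

Answer: 3 D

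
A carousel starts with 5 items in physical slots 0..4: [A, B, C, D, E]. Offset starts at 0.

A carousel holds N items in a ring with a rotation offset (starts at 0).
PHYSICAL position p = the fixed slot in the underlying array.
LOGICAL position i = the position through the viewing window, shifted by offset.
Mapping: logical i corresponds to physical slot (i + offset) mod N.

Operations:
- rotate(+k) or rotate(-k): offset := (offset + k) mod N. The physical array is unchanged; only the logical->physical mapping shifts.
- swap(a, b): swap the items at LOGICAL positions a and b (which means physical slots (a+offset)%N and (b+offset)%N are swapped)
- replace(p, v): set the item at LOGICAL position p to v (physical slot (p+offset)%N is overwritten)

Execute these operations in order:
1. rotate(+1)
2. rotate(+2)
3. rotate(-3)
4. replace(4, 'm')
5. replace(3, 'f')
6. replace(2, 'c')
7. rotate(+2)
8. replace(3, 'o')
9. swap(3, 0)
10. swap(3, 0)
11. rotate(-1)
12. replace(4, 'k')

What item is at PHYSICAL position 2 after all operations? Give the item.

Answer: c

Derivation:
After op 1 (rotate(+1)): offset=1, physical=[A,B,C,D,E], logical=[B,C,D,E,A]
After op 2 (rotate(+2)): offset=3, physical=[A,B,C,D,E], logical=[D,E,A,B,C]
After op 3 (rotate(-3)): offset=0, physical=[A,B,C,D,E], logical=[A,B,C,D,E]
After op 4 (replace(4, 'm')): offset=0, physical=[A,B,C,D,m], logical=[A,B,C,D,m]
After op 5 (replace(3, 'f')): offset=0, physical=[A,B,C,f,m], logical=[A,B,C,f,m]
After op 6 (replace(2, 'c')): offset=0, physical=[A,B,c,f,m], logical=[A,B,c,f,m]
After op 7 (rotate(+2)): offset=2, physical=[A,B,c,f,m], logical=[c,f,m,A,B]
After op 8 (replace(3, 'o')): offset=2, physical=[o,B,c,f,m], logical=[c,f,m,o,B]
After op 9 (swap(3, 0)): offset=2, physical=[c,B,o,f,m], logical=[o,f,m,c,B]
After op 10 (swap(3, 0)): offset=2, physical=[o,B,c,f,m], logical=[c,f,m,o,B]
After op 11 (rotate(-1)): offset=1, physical=[o,B,c,f,m], logical=[B,c,f,m,o]
After op 12 (replace(4, 'k')): offset=1, physical=[k,B,c,f,m], logical=[B,c,f,m,k]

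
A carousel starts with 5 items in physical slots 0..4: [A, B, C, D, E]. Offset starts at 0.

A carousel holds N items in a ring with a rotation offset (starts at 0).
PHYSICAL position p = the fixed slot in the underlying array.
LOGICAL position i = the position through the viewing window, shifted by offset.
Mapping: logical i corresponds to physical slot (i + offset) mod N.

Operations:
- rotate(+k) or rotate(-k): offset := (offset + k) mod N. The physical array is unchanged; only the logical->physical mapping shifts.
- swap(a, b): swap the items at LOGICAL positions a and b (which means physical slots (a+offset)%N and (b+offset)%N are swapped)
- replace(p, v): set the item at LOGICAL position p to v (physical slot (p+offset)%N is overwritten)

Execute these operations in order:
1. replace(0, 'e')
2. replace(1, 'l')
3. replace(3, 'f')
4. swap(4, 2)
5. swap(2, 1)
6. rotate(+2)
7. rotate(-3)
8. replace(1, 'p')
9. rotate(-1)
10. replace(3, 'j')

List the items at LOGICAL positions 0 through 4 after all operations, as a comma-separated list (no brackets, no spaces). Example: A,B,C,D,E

Answer: f,C,p,j,l

Derivation:
After op 1 (replace(0, 'e')): offset=0, physical=[e,B,C,D,E], logical=[e,B,C,D,E]
After op 2 (replace(1, 'l')): offset=0, physical=[e,l,C,D,E], logical=[e,l,C,D,E]
After op 3 (replace(3, 'f')): offset=0, physical=[e,l,C,f,E], logical=[e,l,C,f,E]
After op 4 (swap(4, 2)): offset=0, physical=[e,l,E,f,C], logical=[e,l,E,f,C]
After op 5 (swap(2, 1)): offset=0, physical=[e,E,l,f,C], logical=[e,E,l,f,C]
After op 6 (rotate(+2)): offset=2, physical=[e,E,l,f,C], logical=[l,f,C,e,E]
After op 7 (rotate(-3)): offset=4, physical=[e,E,l,f,C], logical=[C,e,E,l,f]
After op 8 (replace(1, 'p')): offset=4, physical=[p,E,l,f,C], logical=[C,p,E,l,f]
After op 9 (rotate(-1)): offset=3, physical=[p,E,l,f,C], logical=[f,C,p,E,l]
After op 10 (replace(3, 'j')): offset=3, physical=[p,j,l,f,C], logical=[f,C,p,j,l]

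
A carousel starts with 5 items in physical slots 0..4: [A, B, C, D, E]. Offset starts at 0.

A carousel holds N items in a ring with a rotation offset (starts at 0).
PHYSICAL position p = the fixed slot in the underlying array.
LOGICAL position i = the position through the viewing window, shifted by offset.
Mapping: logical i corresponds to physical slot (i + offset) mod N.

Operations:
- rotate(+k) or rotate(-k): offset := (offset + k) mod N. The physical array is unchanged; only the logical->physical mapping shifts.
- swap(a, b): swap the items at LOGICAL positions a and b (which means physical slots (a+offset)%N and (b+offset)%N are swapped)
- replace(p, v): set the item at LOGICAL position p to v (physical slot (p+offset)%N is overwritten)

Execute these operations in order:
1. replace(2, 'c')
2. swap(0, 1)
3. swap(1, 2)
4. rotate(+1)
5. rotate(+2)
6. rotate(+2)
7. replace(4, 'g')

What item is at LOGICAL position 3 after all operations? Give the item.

Answer: D

Derivation:
After op 1 (replace(2, 'c')): offset=0, physical=[A,B,c,D,E], logical=[A,B,c,D,E]
After op 2 (swap(0, 1)): offset=0, physical=[B,A,c,D,E], logical=[B,A,c,D,E]
After op 3 (swap(1, 2)): offset=0, physical=[B,c,A,D,E], logical=[B,c,A,D,E]
After op 4 (rotate(+1)): offset=1, physical=[B,c,A,D,E], logical=[c,A,D,E,B]
After op 5 (rotate(+2)): offset=3, physical=[B,c,A,D,E], logical=[D,E,B,c,A]
After op 6 (rotate(+2)): offset=0, physical=[B,c,A,D,E], logical=[B,c,A,D,E]
After op 7 (replace(4, 'g')): offset=0, physical=[B,c,A,D,g], logical=[B,c,A,D,g]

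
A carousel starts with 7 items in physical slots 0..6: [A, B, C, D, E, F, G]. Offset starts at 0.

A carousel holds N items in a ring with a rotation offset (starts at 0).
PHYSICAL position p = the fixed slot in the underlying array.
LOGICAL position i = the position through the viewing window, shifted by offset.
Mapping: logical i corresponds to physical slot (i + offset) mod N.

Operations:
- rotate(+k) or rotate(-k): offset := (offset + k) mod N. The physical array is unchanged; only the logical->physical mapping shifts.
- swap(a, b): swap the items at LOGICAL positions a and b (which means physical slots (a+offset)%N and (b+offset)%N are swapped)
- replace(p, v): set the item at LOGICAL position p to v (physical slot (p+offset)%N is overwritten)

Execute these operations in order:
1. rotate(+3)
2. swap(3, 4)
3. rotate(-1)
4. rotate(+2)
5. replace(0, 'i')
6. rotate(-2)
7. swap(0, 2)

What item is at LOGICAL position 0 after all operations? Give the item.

After op 1 (rotate(+3)): offset=3, physical=[A,B,C,D,E,F,G], logical=[D,E,F,G,A,B,C]
After op 2 (swap(3, 4)): offset=3, physical=[G,B,C,D,E,F,A], logical=[D,E,F,A,G,B,C]
After op 3 (rotate(-1)): offset=2, physical=[G,B,C,D,E,F,A], logical=[C,D,E,F,A,G,B]
After op 4 (rotate(+2)): offset=4, physical=[G,B,C,D,E,F,A], logical=[E,F,A,G,B,C,D]
After op 5 (replace(0, 'i')): offset=4, physical=[G,B,C,D,i,F,A], logical=[i,F,A,G,B,C,D]
After op 6 (rotate(-2)): offset=2, physical=[G,B,C,D,i,F,A], logical=[C,D,i,F,A,G,B]
After op 7 (swap(0, 2)): offset=2, physical=[G,B,i,D,C,F,A], logical=[i,D,C,F,A,G,B]

Answer: i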